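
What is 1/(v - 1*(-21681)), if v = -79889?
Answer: -1/58208 ≈ -1.7180e-5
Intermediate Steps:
1/(v - 1*(-21681)) = 1/(-79889 - 1*(-21681)) = 1/(-79889 + 21681) = 1/(-58208) = -1/58208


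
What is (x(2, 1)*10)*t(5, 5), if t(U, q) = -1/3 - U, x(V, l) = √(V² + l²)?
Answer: -160*√5/3 ≈ -119.26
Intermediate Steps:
t(U, q) = -⅓ - U (t(U, q) = -1*⅓ - U = -⅓ - U)
(x(2, 1)*10)*t(5, 5) = (√(2² + 1²)*10)*(-⅓ - 1*5) = (√(4 + 1)*10)*(-⅓ - 5) = (√5*10)*(-16/3) = (10*√5)*(-16/3) = -160*√5/3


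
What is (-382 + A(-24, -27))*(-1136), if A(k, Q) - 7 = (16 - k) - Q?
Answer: 349888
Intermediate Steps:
A(k, Q) = 23 - Q - k (A(k, Q) = 7 + ((16 - k) - Q) = 7 + (16 - Q - k) = 23 - Q - k)
(-382 + A(-24, -27))*(-1136) = (-382 + (23 - 1*(-27) - 1*(-24)))*(-1136) = (-382 + (23 + 27 + 24))*(-1136) = (-382 + 74)*(-1136) = -308*(-1136) = 349888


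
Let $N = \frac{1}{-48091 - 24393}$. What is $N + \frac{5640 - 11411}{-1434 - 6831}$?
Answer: $\frac{14424031}{20657940} \approx 0.69823$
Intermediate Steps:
$N = - \frac{1}{72484}$ ($N = \frac{1}{-72484} = - \frac{1}{72484} \approx -1.3796 \cdot 10^{-5}$)
$N + \frac{5640 - 11411}{-1434 - 6831} = - \frac{1}{72484} + \frac{5640 - 11411}{-1434 - 6831} = - \frac{1}{72484} - \frac{5771}{-8265} = - \frac{1}{72484} - - \frac{199}{285} = - \frac{1}{72484} + \frac{199}{285} = \frac{14424031}{20657940}$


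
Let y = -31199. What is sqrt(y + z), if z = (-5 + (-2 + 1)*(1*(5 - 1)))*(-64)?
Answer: I*sqrt(30623) ≈ 174.99*I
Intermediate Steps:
z = 576 (z = (-5 - 4)*(-64) = -9*(-64) = 576)
sqrt(y + z) = sqrt(-31199 + 576) = sqrt(-30623) = I*sqrt(30623)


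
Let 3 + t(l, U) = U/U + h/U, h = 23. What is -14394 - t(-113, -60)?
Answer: -863497/60 ≈ -14392.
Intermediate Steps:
t(l, U) = -2 + 23/U (t(l, U) = -3 + (U/U + 23/U) = -3 + (1 + 23/U) = -2 + 23/U)
-14394 - t(-113, -60) = -14394 - (-2 + 23/(-60)) = -14394 - (-2 + 23*(-1/60)) = -14394 - (-2 - 23/60) = -14394 - 1*(-143/60) = -14394 + 143/60 = -863497/60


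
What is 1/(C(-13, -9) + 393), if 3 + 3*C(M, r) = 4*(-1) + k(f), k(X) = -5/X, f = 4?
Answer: 4/1561 ≈ 0.0025625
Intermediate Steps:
C(M, r) = -11/4 (C(M, r) = -1 + (4*(-1) - 5/4)/3 = -1 + (-4 - 5*¼)/3 = -1 + (-4 - 5/4)/3 = -1 + (⅓)*(-21/4) = -1 - 7/4 = -11/4)
1/(C(-13, -9) + 393) = 1/(-11/4 + 393) = 1/(1561/4) = 4/1561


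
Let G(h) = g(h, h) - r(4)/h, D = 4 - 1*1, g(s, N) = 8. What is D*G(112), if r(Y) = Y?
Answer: 669/28 ≈ 23.893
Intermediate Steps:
D = 3 (D = 4 - 1 = 3)
G(h) = 8 - 4/h
D*G(112) = 3*(8 - 4/112) = 3*(8 - 4*1/112) = 3*(8 - 1/28) = 3*(223/28) = 669/28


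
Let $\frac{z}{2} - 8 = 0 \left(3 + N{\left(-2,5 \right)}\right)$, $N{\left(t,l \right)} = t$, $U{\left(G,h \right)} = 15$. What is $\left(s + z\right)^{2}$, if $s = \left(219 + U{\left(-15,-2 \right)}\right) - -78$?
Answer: $107584$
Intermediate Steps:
$z = 16$ ($z = 16 + 2 \cdot 0 \left(3 - 2\right) = 16 + 2 \cdot 0 \cdot 1 = 16 + 2 \cdot 0 = 16 + 0 = 16$)
$s = 312$ ($s = \left(219 + 15\right) - -78 = 234 + \left(-166 + 244\right) = 234 + 78 = 312$)
$\left(s + z\right)^{2} = \left(312 + 16\right)^{2} = 328^{2} = 107584$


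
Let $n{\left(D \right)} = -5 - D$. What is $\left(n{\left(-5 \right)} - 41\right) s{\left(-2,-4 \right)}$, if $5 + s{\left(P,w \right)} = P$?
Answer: $287$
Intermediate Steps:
$s{\left(P,w \right)} = -5 + P$
$\left(n{\left(-5 \right)} - 41\right) s{\left(-2,-4 \right)} = \left(\left(-5 - -5\right) - 41\right) \left(-5 - 2\right) = \left(\left(-5 + 5\right) - 41\right) \left(-7\right) = \left(0 - 41\right) \left(-7\right) = \left(-41\right) \left(-7\right) = 287$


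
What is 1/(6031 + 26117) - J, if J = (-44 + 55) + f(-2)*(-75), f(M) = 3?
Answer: 6879673/32148 ≈ 214.00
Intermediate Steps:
J = -214 (J = (-44 + 55) + 3*(-75) = 11 - 225 = -214)
1/(6031 + 26117) - J = 1/(6031 + 26117) - 1*(-214) = 1/32148 + 214 = 6879673/32148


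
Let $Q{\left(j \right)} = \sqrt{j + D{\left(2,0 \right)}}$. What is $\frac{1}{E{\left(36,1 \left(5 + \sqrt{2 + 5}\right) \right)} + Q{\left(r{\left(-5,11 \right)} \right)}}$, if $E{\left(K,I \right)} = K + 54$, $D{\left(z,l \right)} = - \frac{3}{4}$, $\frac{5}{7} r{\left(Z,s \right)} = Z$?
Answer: $\frac{360}{32431} - \frac{2 i \sqrt{31}}{32431} \approx 0.0111 - 0.00034336 i$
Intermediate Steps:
$r{\left(Z,s \right)} = \frac{7 Z}{5}$
$D{\left(z,l \right)} = - \frac{3}{4}$ ($D{\left(z,l \right)} = \left(-3\right) \frac{1}{4} = - \frac{3}{4}$)
$Q{\left(j \right)} = \sqrt{- \frac{3}{4} + j}$ ($Q{\left(j \right)} = \sqrt{j - \frac{3}{4}} = \sqrt{- \frac{3}{4} + j}$)
$E{\left(K,I \right)} = 54 + K$
$\frac{1}{E{\left(36,1 \left(5 + \sqrt{2 + 5}\right) \right)} + Q{\left(r{\left(-5,11 \right)} \right)}} = \frac{1}{\left(54 + 36\right) + \frac{\sqrt{-3 + 4 \cdot \frac{7}{5} \left(-5\right)}}{2}} = \frac{1}{90 + \frac{\sqrt{-3 + 4 \left(-7\right)}}{2}} = \frac{1}{90 + \frac{\sqrt{-3 - 28}}{2}} = \frac{1}{90 + \frac{\sqrt{-31}}{2}} = \frac{1}{90 + \frac{i \sqrt{31}}{2}}$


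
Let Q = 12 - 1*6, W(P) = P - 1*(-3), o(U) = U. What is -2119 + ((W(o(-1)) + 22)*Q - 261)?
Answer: -2236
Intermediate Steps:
W(P) = 3 + P (W(P) = P + 3 = 3 + P)
Q = 6 (Q = 12 - 6 = 6)
-2119 + ((W(o(-1)) + 22)*Q - 261) = -2119 + (((3 - 1) + 22)*6 - 261) = -2119 + ((2 + 22)*6 - 261) = -2119 + (24*6 - 261) = -2119 + (144 - 261) = -2119 - 117 = -2236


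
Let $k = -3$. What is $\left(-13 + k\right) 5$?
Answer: $-80$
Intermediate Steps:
$\left(-13 + k\right) 5 = \left(-13 - 3\right) 5 = \left(-16\right) 5 = -80$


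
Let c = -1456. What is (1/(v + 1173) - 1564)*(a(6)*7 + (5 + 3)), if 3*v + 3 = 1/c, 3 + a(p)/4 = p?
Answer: -736604717104/5119295 ≈ -1.4389e+5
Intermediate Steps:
a(p) = -12 + 4*p
v = -4369/4368 (v = -1 + (⅓)/(-1456) = -1 + (⅓)*(-1/1456) = -1 - 1/4368 = -4369/4368 ≈ -1.0002)
(1/(v + 1173) - 1564)*(a(6)*7 + (5 + 3)) = (1/(-4369/4368 + 1173) - 1564)*((-12 + 4*6)*7 + (5 + 3)) = (1/(5119295/4368) - 1564)*((-12 + 24)*7 + 8) = (4368/5119295 - 1564)*(12*7 + 8) = -8006573012*(84 + 8)/5119295 = -8006573012/5119295*92 = -736604717104/5119295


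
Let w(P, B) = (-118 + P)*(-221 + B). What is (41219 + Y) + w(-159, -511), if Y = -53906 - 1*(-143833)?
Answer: 333910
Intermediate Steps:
Y = 89927 (Y = -53906 + 143833 = 89927)
w(P, B) = (-221 + B)*(-118 + P)
(41219 + Y) + w(-159, -511) = (41219 + 89927) + (26078 - 221*(-159) - 118*(-511) - 511*(-159)) = 131146 + (26078 + 35139 + 60298 + 81249) = 131146 + 202764 = 333910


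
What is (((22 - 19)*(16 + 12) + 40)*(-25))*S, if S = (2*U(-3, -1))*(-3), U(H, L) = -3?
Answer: -55800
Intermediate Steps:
S = 18 (S = (2*(-3))*(-3) = -6*(-3) = 18)
(((22 - 19)*(16 + 12) + 40)*(-25))*S = (((22 - 19)*(16 + 12) + 40)*(-25))*18 = ((3*28 + 40)*(-25))*18 = ((84 + 40)*(-25))*18 = (124*(-25))*18 = -3100*18 = -55800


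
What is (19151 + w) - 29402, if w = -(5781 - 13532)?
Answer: -2500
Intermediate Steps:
w = 7751 (w = -1*(-7751) = 7751)
(19151 + w) - 29402 = (19151 + 7751) - 29402 = 26902 - 29402 = -2500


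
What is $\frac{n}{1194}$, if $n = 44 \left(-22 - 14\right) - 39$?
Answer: $- \frac{541}{398} \approx -1.3593$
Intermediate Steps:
$n = -1623$ ($n = 44 \left(-36\right) - 39 = -1584 - 39 = -1623$)
$\frac{n}{1194} = - \frac{1623}{1194} = \left(-1623\right) \frac{1}{1194} = - \frac{541}{398}$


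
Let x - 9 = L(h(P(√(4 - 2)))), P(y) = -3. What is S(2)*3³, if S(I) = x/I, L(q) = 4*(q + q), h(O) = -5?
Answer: -837/2 ≈ -418.50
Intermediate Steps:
L(q) = 8*q (L(q) = 4*(2*q) = 8*q)
x = -31 (x = 9 + 8*(-5) = 9 - 40 = -31)
S(I) = -31/I
S(2)*3³ = -31/2*3³ = -31*½*27 = -31/2*27 = -837/2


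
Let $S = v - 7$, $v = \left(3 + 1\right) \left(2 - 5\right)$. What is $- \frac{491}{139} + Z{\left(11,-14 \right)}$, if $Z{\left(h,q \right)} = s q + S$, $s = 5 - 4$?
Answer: $- \frac{5078}{139} \approx -36.532$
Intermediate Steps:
$s = 1$ ($s = 5 - 4 = 1$)
$v = -12$ ($v = 4 \left(-3\right) = -12$)
$S = -19$ ($S = -12 - 7 = -19$)
$Z{\left(h,q \right)} = -19 + q$ ($Z{\left(h,q \right)} = 1 q - 19 = q - 19 = -19 + q$)
$- \frac{491}{139} + Z{\left(11,-14 \right)} = - \frac{491}{139} - 33 = - \frac{5078}{139}$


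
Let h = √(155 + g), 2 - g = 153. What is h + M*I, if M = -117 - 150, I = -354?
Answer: 94520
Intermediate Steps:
g = -151 (g = 2 - 1*153 = 2 - 153 = -151)
h = 2 (h = √(155 - 151) = √4 = 2)
M = -267
h + M*I = 2 - 267*(-354) = 2 + 94518 = 94520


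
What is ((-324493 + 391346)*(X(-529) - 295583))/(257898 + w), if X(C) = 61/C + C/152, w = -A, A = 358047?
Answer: 1588930480993381/8052780792 ≈ 1.9731e+5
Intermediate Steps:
w = -358047 (w = -1*358047 = -358047)
X(C) = 61/C + C/152 (X(C) = 61/C + C*(1/152) = 61/C + C/152)
((-324493 + 391346)*(X(-529) - 295583))/(257898 + w) = ((-324493 + 391346)*((61/(-529) + (1/152)*(-529)) - 295583))/(257898 - 358047) = (66853*((61*(-1/529) - 529/152) - 295583))/(-100149) = (66853*((-61/529 - 529/152) - 295583))*(-1/100149) = (66853*(-289113/80408 - 295583))*(-1/100149) = (66853*(-23767526977/80408))*(-1/100149) = -1588930480993381/80408*(-1/100149) = 1588930480993381/8052780792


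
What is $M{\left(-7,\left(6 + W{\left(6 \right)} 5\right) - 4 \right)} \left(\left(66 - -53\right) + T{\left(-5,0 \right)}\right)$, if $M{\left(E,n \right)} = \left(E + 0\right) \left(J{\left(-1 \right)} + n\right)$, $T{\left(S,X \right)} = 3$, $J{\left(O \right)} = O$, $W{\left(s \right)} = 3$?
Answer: $-13664$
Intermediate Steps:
$M{\left(E,n \right)} = E \left(-1 + n\right)$ ($M{\left(E,n \right)} = \left(E + 0\right) \left(-1 + n\right) = E \left(-1 + n\right)$)
$M{\left(-7,\left(6 + W{\left(6 \right)} 5\right) - 4 \right)} \left(\left(66 - -53\right) + T{\left(-5,0 \right)}\right) = - 7 \left(-1 + \left(\left(6 + 3 \cdot 5\right) - 4\right)\right) \left(\left(66 - -53\right) + 3\right) = - 7 \left(-1 + \left(\left(6 + 15\right) - 4\right)\right) \left(\left(66 + 53\right) + 3\right) = - 7 \left(-1 + \left(21 - 4\right)\right) \left(119 + 3\right) = - 7 \left(-1 + 17\right) 122 = \left(-7\right) 16 \cdot 122 = \left(-112\right) 122 = -13664$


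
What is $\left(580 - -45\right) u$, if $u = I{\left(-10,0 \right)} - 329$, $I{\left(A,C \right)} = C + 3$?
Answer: $-203750$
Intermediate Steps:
$I{\left(A,C \right)} = 3 + C$
$u = -326$ ($u = \left(3 + 0\right) - 329 = 3 - 329 = -326$)
$\left(580 - -45\right) u = \left(580 - -45\right) \left(-326\right) = \left(580 + 45\right) \left(-326\right) = 625 \left(-326\right) = -203750$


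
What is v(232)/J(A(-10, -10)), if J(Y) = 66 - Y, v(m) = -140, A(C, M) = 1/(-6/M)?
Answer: -420/193 ≈ -2.1762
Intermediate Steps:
A(C, M) = -M/6
v(232)/J(A(-10, -10)) = -140/(66 - (-1)*(-10)/6) = -140/(66 - 1*5/3) = -140/(66 - 5/3) = -140/193/3 = -140*3/193 = -420/193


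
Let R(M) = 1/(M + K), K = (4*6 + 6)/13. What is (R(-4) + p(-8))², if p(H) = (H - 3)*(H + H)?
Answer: 14891881/484 ≈ 30768.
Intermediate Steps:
K = 30/13 (K = (24 + 6)*(1/13) = 30*(1/13) = 30/13 ≈ 2.3077)
R(M) = 1/(30/13 + M) (R(M) = 1/(M + 30/13) = 1/(30/13 + M))
p(H) = 2*H*(-3 + H) (p(H) = (-3 + H)*(2*H) = 2*H*(-3 + H))
(R(-4) + p(-8))² = (13/(30 + 13*(-4)) + 2*(-8)*(-3 - 8))² = (13/(30 - 52) + 2*(-8)*(-11))² = (13/(-22) + 176)² = (13*(-1/22) + 176)² = (-13/22 + 176)² = (3859/22)² = 14891881/484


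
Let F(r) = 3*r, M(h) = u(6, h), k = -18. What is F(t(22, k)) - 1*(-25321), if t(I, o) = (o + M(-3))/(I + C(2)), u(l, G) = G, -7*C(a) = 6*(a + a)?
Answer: 3291289/130 ≈ 25318.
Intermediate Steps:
C(a) = -12*a/7 (C(a) = -6*(a + a)/7 = -6*2*a/7 = -12*a/7)
M(h) = h
t(I, o) = (-3 + o)/(-24/7 + I) (t(I, o) = (o - 3)/(I - 12/7*2) = (-3 + o)/(I - 24/7) = (-3 + o)/(-24/7 + I))
F(t(22, k)) - 1*(-25321) = 3*(7*(-3 - 18)/(-24 + 7*22)) - 1*(-25321) = 3*(7*(-21)/(-24 + 154)) + 25321 = 3*(7*(-21)/130) + 25321 = 3*(7*(1/130)*(-21)) + 25321 = 3*(-147/130) + 25321 = -441/130 + 25321 = 3291289/130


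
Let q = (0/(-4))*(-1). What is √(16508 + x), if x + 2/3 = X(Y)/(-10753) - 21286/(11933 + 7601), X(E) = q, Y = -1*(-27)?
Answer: √14171412387945/29301 ≈ 128.48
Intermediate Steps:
Y = 27
q = 0 (q = (0*(-¼))*(-1) = 0*(-1) = 0)
X(E) = 0
x = -51463/29301 (x = -⅔ + (0/(-10753) - 21286/(11933 + 7601)) = -⅔ + (0*(-1/10753) - 21286/19534) = -⅔ + (0 - 21286*1/19534) = -⅔ + (0 - 10643/9767) = -⅔ - 10643/9767 = -51463/29301 ≈ -1.7564)
√(16508 + x) = √(16508 - 51463/29301) = √(483649445/29301) = √14171412387945/29301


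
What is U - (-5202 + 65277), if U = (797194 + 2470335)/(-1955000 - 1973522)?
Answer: -236009226679/3928522 ≈ -60076.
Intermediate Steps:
U = -3267529/3928522 (U = 3267529/(-3928522) = 3267529*(-1/3928522) = -3267529/3928522 ≈ -0.83175)
U - (-5202 + 65277) = -3267529/3928522 - (-5202 + 65277) = -3267529/3928522 - 1*60075 = -3267529/3928522 - 60075 = -236009226679/3928522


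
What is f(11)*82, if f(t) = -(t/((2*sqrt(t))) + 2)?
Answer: -164 - 41*sqrt(11) ≈ -299.98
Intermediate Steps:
f(t) = -2 - sqrt(t)/2 (f(t) = -(t*(1/(2*sqrt(t))) + 2) = -(sqrt(t)/2 + 2) = -(2 + sqrt(t)/2) = -2 - sqrt(t)/2)
f(11)*82 = (-2 - sqrt(11)/2)*82 = -164 - 41*sqrt(11)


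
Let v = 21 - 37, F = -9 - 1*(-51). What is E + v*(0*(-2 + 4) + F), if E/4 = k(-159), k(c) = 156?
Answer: -48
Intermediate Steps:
E = 624 (E = 4*156 = 624)
F = 42 (F = -9 + 51 = 42)
v = -16
E + v*(0*(-2 + 4) + F) = 624 - 16*(0*(-2 + 4) + 42) = 624 - 16*(0*2 + 42) = 624 - 16*(0 + 42) = 624 - 16*42 = 624 - 672 = -48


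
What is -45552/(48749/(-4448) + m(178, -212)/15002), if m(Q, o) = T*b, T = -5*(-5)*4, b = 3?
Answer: 1519817335296/364999049 ≈ 4163.9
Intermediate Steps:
T = 100 (T = 25*4 = 100)
m(Q, o) = 300 (m(Q, o) = 100*3 = 300)
-45552/(48749/(-4448) + m(178, -212)/15002) = -45552/(48749/(-4448) + 300/15002) = -45552/(48749*(-1/4448) + 300*(1/15002)) = -45552/(-48749/4448 + 150/7501) = -45552/(-364999049/33364448) = -45552*(-33364448/364999049) = 1519817335296/364999049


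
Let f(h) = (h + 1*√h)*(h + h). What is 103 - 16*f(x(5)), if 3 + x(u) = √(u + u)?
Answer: 103 - 32*(-3 + √10)^(3/2) - 32*(3 - √10)² ≈ 100.07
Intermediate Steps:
x(u) = -3 + √2*√u (x(u) = -3 + √(u + u) = -3 + √(2*u) = -3 + √2*√u)
f(h) = 2*h*(h + √h) (f(h) = (h + √h)*(2*h) = 2*h*(h + √h))
103 - 16*f(x(5)) = 103 - 16*(2*(-3 + √2*√5)² + 2*(-3 + √2*√5)^(3/2)) = 103 - 16*(2*(-3 + √10)² + 2*(-3 + √10)^(3/2)) = 103 + (-32*(-3 + √10)² - 32*(-3 + √10)^(3/2)) = 103 - 32*(-3 + √10)² - 32*(-3 + √10)^(3/2)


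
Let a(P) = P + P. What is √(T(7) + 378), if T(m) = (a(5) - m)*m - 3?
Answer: 6*√11 ≈ 19.900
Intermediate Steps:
a(P) = 2*P
T(m) = -3 + m*(10 - m) (T(m) = (2*5 - m)*m - 3 = (10 - m)*m - 3 = m*(10 - m) - 3 = -3 + m*(10 - m))
√(T(7) + 378) = √((-3 - 1*7² + 10*7) + 378) = √((-3 - 1*49 + 70) + 378) = √((-3 - 49 + 70) + 378) = √(18 + 378) = √396 = 6*√11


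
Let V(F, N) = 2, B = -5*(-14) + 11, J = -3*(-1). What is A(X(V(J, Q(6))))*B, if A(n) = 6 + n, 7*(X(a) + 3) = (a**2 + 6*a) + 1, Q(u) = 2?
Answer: 3078/7 ≈ 439.71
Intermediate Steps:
J = 3
B = 81 (B = 70 + 11 = 81)
X(a) = -20/7 + a**2/7 + 6*a/7 (X(a) = -3 + ((a**2 + 6*a) + 1)/7 = -3 + (1 + a**2 + 6*a)/7 = -3 + (1/7 + a**2/7 + 6*a/7) = -20/7 + a**2/7 + 6*a/7)
A(X(V(J, Q(6))))*B = (6 + (-20/7 + (1/7)*2**2 + (6/7)*2))*81 = (6 + (-20/7 + (1/7)*4 + 12/7))*81 = (6 + (-20/7 + 4/7 + 12/7))*81 = (6 - 4/7)*81 = (38/7)*81 = 3078/7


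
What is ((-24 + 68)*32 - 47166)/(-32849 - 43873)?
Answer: 22879/38361 ≈ 0.59641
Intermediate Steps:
((-24 + 68)*32 - 47166)/(-32849 - 43873) = (44*32 - 47166)/(-76722) = (1408 - 47166)*(-1/76722) = -45758*(-1/76722) = 22879/38361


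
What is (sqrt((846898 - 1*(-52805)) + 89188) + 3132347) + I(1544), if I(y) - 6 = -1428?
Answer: 3130925 + sqrt(988891) ≈ 3.1319e+6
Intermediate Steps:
I(y) = -1422 (I(y) = 6 - 1428 = -1422)
(sqrt((846898 - 1*(-52805)) + 89188) + 3132347) + I(1544) = (sqrt((846898 - 1*(-52805)) + 89188) + 3132347) - 1422 = (sqrt((846898 + 52805) + 89188) + 3132347) - 1422 = (sqrt(899703 + 89188) + 3132347) - 1422 = (sqrt(988891) + 3132347) - 1422 = (3132347 + sqrt(988891)) - 1422 = 3130925 + sqrt(988891)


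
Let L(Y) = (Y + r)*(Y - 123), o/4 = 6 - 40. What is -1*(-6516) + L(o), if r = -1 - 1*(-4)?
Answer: 40963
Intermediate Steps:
r = 3 (r = -1 + 4 = 3)
o = -136 (o = 4*(6 - 40) = 4*(-34) = -136)
L(Y) = (-123 + Y)*(3 + Y) (L(Y) = (Y + 3)*(Y - 123) = (3 + Y)*(-123 + Y) = (-123 + Y)*(3 + Y))
-1*(-6516) + L(o) = -1*(-6516) + (-369 + (-136)² - 120*(-136)) = 6516 + (-369 + 18496 + 16320) = 6516 + 34447 = 40963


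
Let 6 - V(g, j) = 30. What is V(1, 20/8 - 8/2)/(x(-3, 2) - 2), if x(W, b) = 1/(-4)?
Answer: 32/3 ≈ 10.667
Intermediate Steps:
V(g, j) = -24 (V(g, j) = 6 - 1*30 = 6 - 30 = -24)
x(W, b) = -¼
V(1, 20/8 - 8/2)/(x(-3, 2) - 2) = -24/(-¼ - 2) = -24/(-9/4) = -4/9*(-24) = 32/3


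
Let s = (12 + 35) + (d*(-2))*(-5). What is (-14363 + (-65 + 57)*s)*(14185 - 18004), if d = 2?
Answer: 56899281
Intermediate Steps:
s = 67 (s = (12 + 35) + (2*(-2))*(-5) = 47 - 4*(-5) = 47 + 20 = 67)
(-14363 + (-65 + 57)*s)*(14185 - 18004) = (-14363 + (-65 + 57)*67)*(14185 - 18004) = (-14363 - 8*67)*(-3819) = (-14363 - 536)*(-3819) = -14899*(-3819) = 56899281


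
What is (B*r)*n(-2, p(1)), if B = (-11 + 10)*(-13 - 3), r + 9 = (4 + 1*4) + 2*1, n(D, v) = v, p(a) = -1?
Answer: -16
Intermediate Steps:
r = 1 (r = -9 + ((4 + 1*4) + 2*1) = -9 + ((4 + 4) + 2) = -9 + (8 + 2) = -9 + 10 = 1)
B = 16 (B = -1*(-16) = 16)
(B*r)*n(-2, p(1)) = (16*1)*(-1) = 16*(-1) = -16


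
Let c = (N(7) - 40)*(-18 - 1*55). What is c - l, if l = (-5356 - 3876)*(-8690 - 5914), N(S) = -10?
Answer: -134820478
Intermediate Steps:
l = 134824128 (l = -9232*(-14604) = 134824128)
c = 3650 (c = (-10 - 40)*(-18 - 1*55) = -50*(-18 - 55) = -50*(-73) = 3650)
c - l = 3650 - 1*134824128 = 3650 - 134824128 = -134820478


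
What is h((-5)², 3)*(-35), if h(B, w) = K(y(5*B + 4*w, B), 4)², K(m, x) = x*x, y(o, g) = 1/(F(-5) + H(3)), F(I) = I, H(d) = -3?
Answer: -8960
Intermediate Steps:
y(o, g) = -⅛ (y(o, g) = 1/(-5 - 3) = 1/(-8) = -⅛)
K(m, x) = x²
h(B, w) = 256 (h(B, w) = (4²)² = 16² = 256)
h((-5)², 3)*(-35) = 256*(-35) = -8960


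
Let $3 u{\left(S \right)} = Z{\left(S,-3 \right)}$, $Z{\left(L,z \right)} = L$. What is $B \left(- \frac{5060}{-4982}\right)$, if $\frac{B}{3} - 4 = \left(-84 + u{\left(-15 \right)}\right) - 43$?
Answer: $- \frac{971520}{2491} \approx -390.01$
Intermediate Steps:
$u{\left(S \right)} = \frac{S}{3}$
$B = -384$ ($B = 12 + 3 \left(\left(-84 + \frac{1}{3} \left(-15\right)\right) - 43\right) = 12 + 3 \left(\left(-84 - 5\right) - 43\right) = 12 + 3 \left(-89 - 43\right) = 12 + 3 \left(-132\right) = 12 - 396 = -384$)
$B \left(- \frac{5060}{-4982}\right) = - 384 \left(- \frac{5060}{-4982}\right) = - 384 \left(\left(-5060\right) \left(- \frac{1}{4982}\right)\right) = \left(-384\right) \frac{2530}{2491} = - \frac{971520}{2491}$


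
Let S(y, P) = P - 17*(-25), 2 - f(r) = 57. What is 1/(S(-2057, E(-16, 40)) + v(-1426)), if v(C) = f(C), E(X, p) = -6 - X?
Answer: 1/380 ≈ 0.0026316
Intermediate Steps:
f(r) = -55 (f(r) = 2 - 1*57 = 2 - 57 = -55)
v(C) = -55
S(y, P) = 425 + P (S(y, P) = P + 425 = 425 + P)
1/(S(-2057, E(-16, 40)) + v(-1426)) = 1/((425 + (-6 - 1*(-16))) - 55) = 1/((425 + (-6 + 16)) - 55) = 1/((425 + 10) - 55) = 1/(435 - 55) = 1/380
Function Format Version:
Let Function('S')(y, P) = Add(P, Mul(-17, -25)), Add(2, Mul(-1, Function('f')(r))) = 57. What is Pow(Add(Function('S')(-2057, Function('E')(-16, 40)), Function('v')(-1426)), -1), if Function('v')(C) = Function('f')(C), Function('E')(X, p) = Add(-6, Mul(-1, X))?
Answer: Rational(1, 380) ≈ 0.0026316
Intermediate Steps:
Function('f')(r) = -55 (Function('f')(r) = Add(2, Mul(-1, 57)) = Add(2, -57) = -55)
Function('v')(C) = -55
Function('S')(y, P) = Add(425, P) (Function('S')(y, P) = Add(P, 425) = Add(425, P))
Pow(Add(Function('S')(-2057, Function('E')(-16, 40)), Function('v')(-1426)), -1) = Pow(Add(Add(425, Add(-6, Mul(-1, -16))), -55), -1) = Pow(Add(Add(425, Add(-6, 16)), -55), -1) = Pow(Add(Add(425, 10), -55), -1) = Pow(Add(435, -55), -1) = Pow(380, -1) = Rational(1, 380)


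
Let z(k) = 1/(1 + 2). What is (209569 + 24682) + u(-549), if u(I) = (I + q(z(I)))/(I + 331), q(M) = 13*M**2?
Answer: 229802695/981 ≈ 2.3425e+5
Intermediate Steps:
z(k) = 1/3
u(I) = (13/9 + I)/(331 + I) (u(I) = (I + 13*(1/3)**2)/(I + 331) = (I + 13*(1/9))/(331 + I) = (I + 13/9)/(331 + I) = (13/9 + I)/(331 + I))
(209569 + 24682) + u(-549) = (209569 + 24682) + (13/9 - 549)/(331 - 549) = 234251 - 4928/9/(-218) = 234251 - 1/218*(-4928/9) = 234251 + 2464/981 = 229802695/981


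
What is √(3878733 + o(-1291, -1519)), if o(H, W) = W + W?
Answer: √3875695 ≈ 1968.7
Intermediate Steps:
o(H, W) = 2*W
√(3878733 + o(-1291, -1519)) = √(3878733 + 2*(-1519)) = √(3878733 - 3038) = √3875695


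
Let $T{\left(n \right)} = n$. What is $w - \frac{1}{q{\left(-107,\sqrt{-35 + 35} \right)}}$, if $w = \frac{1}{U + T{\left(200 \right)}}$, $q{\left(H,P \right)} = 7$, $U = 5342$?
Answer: $- \frac{5535}{38794} \approx -0.14268$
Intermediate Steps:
$w = \frac{1}{5542}$ ($w = \frac{1}{5342 + 200} = \frac{1}{5542} \approx 0.00018044$)
$w - \frac{1}{q{\left(-107,\sqrt{-35 + 35} \right)}} = \frac{1}{5542} - \frac{1}{7} = - \frac{5535}{38794}$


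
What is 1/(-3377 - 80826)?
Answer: -1/84203 ≈ -1.1876e-5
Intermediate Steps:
1/(-3377 - 80826) = 1/(-84203) = -1/84203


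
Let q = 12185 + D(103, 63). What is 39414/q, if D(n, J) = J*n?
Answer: 19707/9337 ≈ 2.1106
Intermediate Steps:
q = 18674 (q = 12185 + 63*103 = 12185 + 6489 = 18674)
39414/q = 39414/18674 = 39414*(1/18674) = 19707/9337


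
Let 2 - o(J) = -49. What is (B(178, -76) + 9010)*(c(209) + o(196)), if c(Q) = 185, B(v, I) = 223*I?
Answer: -1873368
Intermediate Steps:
o(J) = 51 (o(J) = 2 - 1*(-49) = 2 + 49 = 51)
(B(178, -76) + 9010)*(c(209) + o(196)) = (223*(-76) + 9010)*(185 + 51) = (-16948 + 9010)*236 = -7938*236 = -1873368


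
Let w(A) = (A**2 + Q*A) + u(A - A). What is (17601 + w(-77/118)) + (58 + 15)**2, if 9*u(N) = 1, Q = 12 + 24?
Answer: 2870619301/125316 ≈ 22907.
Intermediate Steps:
Q = 36
u(N) = 1/9 (u(N) = (1/9)*1 = 1/9)
w(A) = 1/9 + A**2 + 36*A (w(A) = (A**2 + 36*A) + 1/9 = 1/9 + A**2 + 36*A)
(17601 + w(-77/118)) + (58 + 15)**2 = (17601 + (1/9 + (-77/118)**2 + 36*(-77/118))) + (58 + 15)**2 = (17601 + (1/9 + (-77*1/118)**2 + 36*(-77*1/118))) + 73**2 = (17601 + (1/9 + (-77/118)**2 + 36*(-77/118))) + 5329 = (17601 + (1/9 + 5929/13924 - 1386/59)) + 5329 = (17601 - 2876579/125316) + 5329 = 2202810337/125316 + 5329 = 2870619301/125316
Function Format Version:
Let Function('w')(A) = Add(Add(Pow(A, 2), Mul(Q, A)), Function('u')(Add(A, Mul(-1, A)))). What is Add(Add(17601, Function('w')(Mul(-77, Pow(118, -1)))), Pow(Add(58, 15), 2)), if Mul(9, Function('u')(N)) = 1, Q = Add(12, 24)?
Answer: Rational(2870619301, 125316) ≈ 22907.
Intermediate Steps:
Q = 36
Function('u')(N) = Rational(1, 9) (Function('u')(N) = Mul(Rational(1, 9), 1) = Rational(1, 9))
Function('w')(A) = Add(Rational(1, 9), Pow(A, 2), Mul(36, A)) (Function('w')(A) = Add(Add(Pow(A, 2), Mul(36, A)), Rational(1, 9)) = Add(Rational(1, 9), Pow(A, 2), Mul(36, A)))
Add(Add(17601, Function('w')(Mul(-77, Pow(118, -1)))), Pow(Add(58, 15), 2)) = Add(Add(17601, Add(Rational(1, 9), Pow(Mul(-77, Pow(118, -1)), 2), Mul(36, Mul(-77, Pow(118, -1))))), Pow(Add(58, 15), 2)) = Add(Add(17601, Add(Rational(1, 9), Pow(Mul(-77, Rational(1, 118)), 2), Mul(36, Mul(-77, Rational(1, 118))))), Pow(73, 2)) = Add(Add(17601, Add(Rational(1, 9), Pow(Rational(-77, 118), 2), Mul(36, Rational(-77, 118)))), 5329) = Add(Add(17601, Add(Rational(1, 9), Rational(5929, 13924), Rational(-1386, 59))), 5329) = Add(Add(17601, Rational(-2876579, 125316)), 5329) = Add(Rational(2202810337, 125316), 5329) = Rational(2870619301, 125316)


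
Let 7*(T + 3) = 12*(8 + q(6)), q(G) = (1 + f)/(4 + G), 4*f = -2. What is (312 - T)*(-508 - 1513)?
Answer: -3043626/5 ≈ -6.0873e+5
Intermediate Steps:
f = -1/2 (f = (1/4)*(-2) = -1/2 ≈ -0.50000)
q(G) = 1/(2*(4 + G)) (q(G) = (1 - 1/2)/(4 + G) = 1/(2*(4 + G)))
T = 54/5 (T = -3 + (12*(8 + 1/(2*(4 + 6))))/7 = -3 + (12*(8 + (1/2)/10))/7 = -3 + (12*(8 + (1/2)*(1/10)))/7 = -3 + (12*(8 + 1/20))/7 = -3 + (12*(161/20))/7 = -3 + (1/7)*(483/5) = -3 + 69/5 = 54/5 ≈ 10.800)
(312 - T)*(-508 - 1513) = (312 - 1*54/5)*(-508 - 1513) = (312 - 54/5)*(-2021) = (1506/5)*(-2021) = -3043626/5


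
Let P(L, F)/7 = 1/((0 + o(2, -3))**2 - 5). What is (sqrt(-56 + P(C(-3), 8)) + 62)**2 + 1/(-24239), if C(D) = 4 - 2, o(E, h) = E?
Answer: 91647658/24239 + 372*I*sqrt(7) ≈ 3781.0 + 984.22*I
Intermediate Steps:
C(D) = 2
P(L, F) = -7 (P(L, F) = 7/((0 + 2)**2 - 5) = 7/(2**2 - 5) = 7/(4 - 5) = 7/(-1) = 7*(-1) = -7)
(sqrt(-56 + P(C(-3), 8)) + 62)**2 + 1/(-24239) = (sqrt(-56 - 7) + 62)**2 + 1/(-24239) = (sqrt(-63) + 62)**2 - 1/24239 = (3*I*sqrt(7) + 62)**2 - 1/24239 = (62 + 3*I*sqrt(7))**2 - 1/24239 = -1/24239 + (62 + 3*I*sqrt(7))**2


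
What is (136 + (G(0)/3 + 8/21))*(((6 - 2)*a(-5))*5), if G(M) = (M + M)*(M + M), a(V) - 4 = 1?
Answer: 286400/21 ≈ 13638.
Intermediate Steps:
a(V) = 5 (a(V) = 4 + 1 = 5)
G(M) = 4*M² (G(M) = (2*M)*(2*M) = 4*M²)
(136 + (G(0)/3 + 8/21))*(((6 - 2)*a(-5))*5) = (136 + ((4*0²)/3 + 8/21))*(((6 - 2)*5)*5) = (136 + ((4*0)*(⅓) + 8*(1/21)))*((4*5)*5) = (136 + (0*(⅓) + 8/21))*(20*5) = (136 + (0 + 8/21))*100 = (136 + 8/21)*100 = (2864/21)*100 = 286400/21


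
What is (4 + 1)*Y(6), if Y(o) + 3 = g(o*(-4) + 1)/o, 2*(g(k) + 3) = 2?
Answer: -50/3 ≈ -16.667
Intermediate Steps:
g(k) = -2 (g(k) = -3 + (1/2)*2 = -3 + 1 = -2)
Y(o) = -3 - 2/o
(4 + 1)*Y(6) = (4 + 1)*(-3 - 2/6) = 5*(-3 - 2*1/6) = 5*(-3 - 1/3) = 5*(-10/3) = -50/3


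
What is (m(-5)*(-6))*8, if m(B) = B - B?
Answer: 0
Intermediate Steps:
m(B) = 0
(m(-5)*(-6))*8 = (0*(-6))*8 = 0*8 = 0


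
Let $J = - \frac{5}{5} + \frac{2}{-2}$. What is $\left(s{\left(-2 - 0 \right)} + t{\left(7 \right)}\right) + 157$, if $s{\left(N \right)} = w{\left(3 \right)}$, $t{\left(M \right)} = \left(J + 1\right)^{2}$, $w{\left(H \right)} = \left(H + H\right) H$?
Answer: $176$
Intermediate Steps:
$J = -2$ ($J = \left(-5\right) \frac{1}{5} + 2 \left(- \frac{1}{2}\right) = -1 - 1 = -2$)
$w{\left(H \right)} = 2 H^{2}$ ($w{\left(H \right)} = 2 H H = 2 H^{2}$)
$t{\left(M \right)} = 1$ ($t{\left(M \right)} = \left(-2 + 1\right)^{2} = \left(-1\right)^{2} = 1$)
$s{\left(N \right)} = 18$ ($s{\left(N \right)} = 2 \cdot 3^{2} = 2 \cdot 9 = 18$)
$\left(s{\left(-2 - 0 \right)} + t{\left(7 \right)}\right) + 157 = \left(18 + 1\right) + 157 = 19 + 157 = 176$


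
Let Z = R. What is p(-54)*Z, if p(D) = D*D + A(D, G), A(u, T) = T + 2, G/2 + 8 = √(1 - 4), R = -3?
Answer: -8706 - 6*I*√3 ≈ -8706.0 - 10.392*I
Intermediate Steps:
G = -16 + 2*I*√3 (G = -16 + 2*√(1 - 4) = -16 + 2*√(-3) = -16 + 2*(I*√3) = -16 + 2*I*√3 ≈ -16.0 + 3.4641*I)
Z = -3
A(u, T) = 2 + T
p(D) = -14 + D² + 2*I*√3 (p(D) = D*D + (2 + (-16 + 2*I*√3)) = D² + (-14 + 2*I*√3) = -14 + D² + 2*I*√3)
p(-54)*Z = (-14 + (-54)² + 2*I*√3)*(-3) = (-14 + 2916 + 2*I*√3)*(-3) = (2902 + 2*I*√3)*(-3) = -8706 - 6*I*√3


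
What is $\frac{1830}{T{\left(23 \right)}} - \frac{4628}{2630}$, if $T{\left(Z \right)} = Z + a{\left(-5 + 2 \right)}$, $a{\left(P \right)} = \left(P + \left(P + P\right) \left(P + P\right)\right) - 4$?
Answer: $\frac{1143061}{34190} \approx 33.433$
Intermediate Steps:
$a{\left(P \right)} = -4 + P + 4 P^{2}$ ($a{\left(P \right)} = \left(P + 2 P 2 P\right) - 4 = \left(P + 4 P^{2}\right) - 4 = -4 + P + 4 P^{2}$)
$T{\left(Z \right)} = 29 + Z$ ($T{\left(Z \right)} = Z + \left(-4 + \left(-5 + 2\right) + 4 \left(-5 + 2\right)^{2}\right) = Z - \left(7 - 36\right) = Z - -29 = Z + 29 = 29 + Z$)
$\frac{1830}{T{\left(23 \right)}} - \frac{4628}{2630} = \frac{1830}{29 + 23} - \frac{4628}{2630} = \frac{1830}{52} - \frac{2314}{1315} = 1830 \cdot \frac{1}{52} - \frac{2314}{1315} = \frac{915}{26} - \frac{2314}{1315} = \frac{1143061}{34190}$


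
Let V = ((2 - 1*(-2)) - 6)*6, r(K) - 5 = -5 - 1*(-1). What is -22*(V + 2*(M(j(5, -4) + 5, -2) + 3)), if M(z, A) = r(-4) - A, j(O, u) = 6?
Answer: 0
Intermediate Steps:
r(K) = 1 (r(K) = 5 + (-5 - 1*(-1)) = 5 + (-5 + 1) = 5 - 4 = 1)
M(z, A) = 1 - A
V = -12 (V = ((2 + 2) - 6)*6 = (4 - 6)*6 = -2*6 = -12)
-22*(V + 2*(M(j(5, -4) + 5, -2) + 3)) = -22*(-12 + 2*((1 - 1*(-2)) + 3)) = -22*(-12 + 2*((1 + 2) + 3)) = -22*(-12 + 2*(3 + 3)) = -22*(-12 + 2*6) = -22*(-12 + 12) = -22*0 = 0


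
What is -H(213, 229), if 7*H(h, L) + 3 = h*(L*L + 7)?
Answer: -11171421/7 ≈ -1.5959e+6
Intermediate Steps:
H(h, L) = -3/7 + h*(7 + L²)/7 (H(h, L) = -3/7 + (h*(L*L + 7))/7 = -3/7 + (h*(L² + 7))/7 = -3/7 + (h*(7 + L²))/7 = -3/7 + h*(7 + L²)/7)
-H(213, 229) = -(-3/7 + 213 + (⅐)*213*229²) = -(-3/7 + 213 + (⅐)*213*52441) = -(-3/7 + 213 + 11169933/7) = -1*11171421/7 = -11171421/7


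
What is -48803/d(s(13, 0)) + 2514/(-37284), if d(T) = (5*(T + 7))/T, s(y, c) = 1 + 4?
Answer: -151633435/37284 ≈ -4067.0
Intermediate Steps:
s(y, c) = 5
d(T) = (35 + 5*T)/T (d(T) = (5*(7 + T))/T = (35 + 5*T)/T)
-48803/d(s(13, 0)) + 2514/(-37284) = -48803/(5 + 35/5) + 2514/(-37284) = -48803/(5 + 35*(⅕)) + 2514*(-1/37284) = -48803/(5 + 7) - 419/6214 = -48803/12 - 419/6214 = -151633435/37284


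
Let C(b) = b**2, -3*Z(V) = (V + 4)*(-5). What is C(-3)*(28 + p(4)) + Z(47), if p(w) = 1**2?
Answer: 346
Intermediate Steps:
Z(V) = 20/3 + 5*V/3 (Z(V) = -(V + 4)*(-5)/3 = -(4 + V)*(-5)/3 = -(-20 - 5*V)/3 = 20/3 + 5*V/3)
p(w) = 1
C(-3)*(28 + p(4)) + Z(47) = (-3)**2*(28 + 1) + (20/3 + (5/3)*47) = 9*29 + (20/3 + 235/3) = 261 + 85 = 346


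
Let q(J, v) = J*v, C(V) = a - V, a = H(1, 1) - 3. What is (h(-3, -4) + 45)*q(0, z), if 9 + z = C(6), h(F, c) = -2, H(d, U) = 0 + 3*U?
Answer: 0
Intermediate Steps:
H(d, U) = 3*U
a = 0 (a = 3*1 - 3 = 3 - 3 = 0)
C(V) = -V (C(V) = 0 - V = -V)
z = -15 (z = -9 - 1*6 = -9 - 6 = -15)
(h(-3, -4) + 45)*q(0, z) = (-2 + 45)*(0*(-15)) = 43*0 = 0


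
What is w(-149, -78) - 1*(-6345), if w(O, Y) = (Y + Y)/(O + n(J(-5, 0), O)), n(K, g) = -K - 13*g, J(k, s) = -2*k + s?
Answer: 5640627/889 ≈ 6344.9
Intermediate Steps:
J(k, s) = s - 2*k
w(O, Y) = 2*Y/(-10 - 12*O) (w(O, Y) = (Y + Y)/(O + (-(0 - 2*(-5)) - 13*O)) = (2*Y)/(O + (-(0 + 10) - 13*O)) = (2*Y)/(O + (-1*10 - 13*O)) = (2*Y)/(O + (-10 - 13*O)) = (2*Y)/(-10 - 12*O) = 2*Y/(-10 - 12*O))
w(-149, -78) - 1*(-6345) = -1*(-78)/(5 + 6*(-149)) - 1*(-6345) = -1*(-78)/(5 - 894) + 6345 = -1*(-78)/(-889) + 6345 = -1*(-78)*(-1/889) + 6345 = -78/889 + 6345 = 5640627/889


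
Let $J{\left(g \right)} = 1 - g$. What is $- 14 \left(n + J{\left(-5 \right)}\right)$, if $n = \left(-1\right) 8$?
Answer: $28$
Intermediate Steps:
$n = -8$
$- 14 \left(n + J{\left(-5 \right)}\right) = - 14 \left(-8 + \left(1 - -5\right)\right) = - 14 \left(-8 + \left(1 + 5\right)\right) = - 14 \left(-8 + 6\right) = \left(-14\right) \left(-2\right) = 28$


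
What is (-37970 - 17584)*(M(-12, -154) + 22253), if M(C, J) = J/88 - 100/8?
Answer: -2470903035/2 ≈ -1.2355e+9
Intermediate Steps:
M(C, J) = -25/2 + J/88 (M(C, J) = J*(1/88) - 100*⅛ = J/88 - 25/2 = -25/2 + J/88)
(-37970 - 17584)*(M(-12, -154) + 22253) = (-37970 - 17584)*((-25/2 + (1/88)*(-154)) + 22253) = -55554*((-25/2 - 7/4) + 22253) = -55554*(-57/4 + 22253) = -55554*88955/4 = -2470903035/2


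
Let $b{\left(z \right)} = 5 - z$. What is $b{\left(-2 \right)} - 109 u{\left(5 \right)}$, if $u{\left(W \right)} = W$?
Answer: $-538$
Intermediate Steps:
$b{\left(-2 \right)} - 109 u{\left(5 \right)} = \left(5 - -2\right) - 545 = \left(5 + 2\right) - 545 = 7 - 545 = -538$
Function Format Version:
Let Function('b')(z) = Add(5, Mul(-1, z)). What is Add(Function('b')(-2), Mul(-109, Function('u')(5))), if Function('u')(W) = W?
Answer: -538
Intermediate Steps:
Add(Function('b')(-2), Mul(-109, Function('u')(5))) = Add(Add(5, Mul(-1, -2)), Mul(-109, 5)) = Add(Add(5, 2), -545) = Add(7, -545) = -538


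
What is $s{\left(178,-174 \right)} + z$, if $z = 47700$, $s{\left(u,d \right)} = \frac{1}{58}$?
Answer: $\frac{2766601}{58} \approx 47700.0$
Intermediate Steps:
$s{\left(u,d \right)} = \frac{1}{58}$
$s{\left(178,-174 \right)} + z = \frac{1}{58} + 47700 = \frac{2766601}{58}$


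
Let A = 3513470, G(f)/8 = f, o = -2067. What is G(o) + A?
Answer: 3496934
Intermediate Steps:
G(f) = 8*f
G(o) + A = 8*(-2067) + 3513470 = -16536 + 3513470 = 3496934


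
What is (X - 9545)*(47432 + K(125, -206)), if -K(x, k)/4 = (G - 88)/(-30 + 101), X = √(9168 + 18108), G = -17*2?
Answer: -32149087200/71 + 6736320*√6819/71 ≈ -4.4497e+8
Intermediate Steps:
G = -34 (G = -1*34 = -34)
X = 2*√6819 (X = √27276 = 2*√6819 ≈ 165.15)
K(x, k) = 488/71 (K(x, k) = -4*(-34 - 88)/(-30 + 101) = -(-488)/71 = -4*(-122/71) = 488/71)
(X - 9545)*(47432 + K(125, -206)) = (2*√6819 - 9545)*(47432 + 488/71) = (-9545 + 2*√6819)*(3368160/71) = -32149087200/71 + 6736320*√6819/71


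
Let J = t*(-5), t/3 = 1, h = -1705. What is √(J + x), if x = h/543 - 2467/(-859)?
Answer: I*√3321763279653/466437 ≈ 3.9074*I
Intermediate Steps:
t = 3 (t = 3*1 = 3)
J = -15 (J = 3*(-5) = -15)
x = -125014/466437 (x = -1705/543 - 2467/(-859) = -1705*1/543 - 2467*(-1/859) = -1705/543 + 2467/859 = -125014/466437 ≈ -0.26802)
√(J + x) = √(-15 - 125014/466437) = √(-7121569/466437) = I*√3321763279653/466437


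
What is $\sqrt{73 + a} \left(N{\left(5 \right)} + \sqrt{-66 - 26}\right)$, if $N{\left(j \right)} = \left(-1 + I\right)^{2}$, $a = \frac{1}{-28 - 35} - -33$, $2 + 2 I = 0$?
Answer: $\frac{2 \sqrt{46739} \left(2 + i \sqrt{23}\right)}{21} \approx 41.179 + 98.745 i$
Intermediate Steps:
$I = -1$ ($I = -1 + \frac{1}{2} \cdot 0 = -1 + 0 = -1$)
$a = \frac{2078}{63}$ ($a = \frac{1}{-63} + 33 = - \frac{1}{63} + 33 = \frac{2078}{63} \approx 32.984$)
$N{\left(j \right)} = 4$ ($N{\left(j \right)} = \left(-1 - 1\right)^{2} = \left(-2\right)^{2} = 4$)
$\sqrt{73 + a} \left(N{\left(5 \right)} + \sqrt{-66 - 26}\right) = \sqrt{73 + \frac{2078}{63}} \left(4 + \sqrt{-66 - 26}\right) = \sqrt{\frac{6677}{63}} \left(4 + \sqrt{-92}\right) = \frac{\sqrt{46739}}{21} \left(4 + 2 i \sqrt{23}\right) = \frac{\sqrt{46739} \left(4 + 2 i \sqrt{23}\right)}{21}$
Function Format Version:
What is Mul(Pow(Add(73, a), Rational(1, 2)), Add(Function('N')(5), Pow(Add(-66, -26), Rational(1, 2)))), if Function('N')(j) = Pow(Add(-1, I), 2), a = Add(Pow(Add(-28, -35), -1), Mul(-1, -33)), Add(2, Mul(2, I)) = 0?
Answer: Mul(Rational(2, 21), Pow(46739, Rational(1, 2)), Add(2, Mul(I, Pow(23, Rational(1, 2))))) ≈ Add(41.179, Mul(98.745, I))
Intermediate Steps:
I = -1 (I = Add(-1, Mul(Rational(1, 2), 0)) = Add(-1, 0) = -1)
a = Rational(2078, 63) (a = Add(Pow(-63, -1), 33) = Add(Rational(-1, 63), 33) = Rational(2078, 63) ≈ 32.984)
Function('N')(j) = 4 (Function('N')(j) = Pow(Add(-1, -1), 2) = Pow(-2, 2) = 4)
Mul(Pow(Add(73, a), Rational(1, 2)), Add(Function('N')(5), Pow(Add(-66, -26), Rational(1, 2)))) = Mul(Pow(Add(73, Rational(2078, 63)), Rational(1, 2)), Add(4, Pow(Add(-66, -26), Rational(1, 2)))) = Mul(Pow(Rational(6677, 63), Rational(1, 2)), Add(4, Pow(-92, Rational(1, 2)))) = Mul(Mul(Rational(1, 21), Pow(46739, Rational(1, 2))), Add(4, Mul(2, I, Pow(23, Rational(1, 2))))) = Mul(Rational(1, 21), Pow(46739, Rational(1, 2)), Add(4, Mul(2, I, Pow(23, Rational(1, 2)))))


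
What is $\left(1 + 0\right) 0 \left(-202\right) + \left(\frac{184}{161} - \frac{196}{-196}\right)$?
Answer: $\frac{15}{7} \approx 2.1429$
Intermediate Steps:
$\left(1 + 0\right) 0 \left(-202\right) + \left(\frac{184}{161} - \frac{196}{-196}\right) = 1 \cdot 0 \left(-202\right) + \left(184 \cdot \frac{1}{161} - -1\right) = 0 \left(-202\right) + \left(\frac{8}{7} + 1\right) = 0 + \frac{15}{7} = \frac{15}{7}$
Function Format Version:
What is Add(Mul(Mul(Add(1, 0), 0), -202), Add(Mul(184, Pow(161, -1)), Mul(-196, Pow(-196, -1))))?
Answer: Rational(15, 7) ≈ 2.1429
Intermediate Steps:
Add(Mul(Mul(Add(1, 0), 0), -202), Add(Mul(184, Pow(161, -1)), Mul(-196, Pow(-196, -1)))) = Add(Mul(Mul(1, 0), -202), Add(Mul(184, Rational(1, 161)), Mul(-196, Rational(-1, 196)))) = Add(Mul(0, -202), Add(Rational(8, 7), 1)) = Add(0, Rational(15, 7)) = Rational(15, 7)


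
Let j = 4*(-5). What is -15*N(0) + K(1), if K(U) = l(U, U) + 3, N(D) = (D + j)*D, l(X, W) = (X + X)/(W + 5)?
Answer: 10/3 ≈ 3.3333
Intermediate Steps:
j = -20
l(X, W) = 2*X/(5 + W) (l(X, W) = (2*X)/(5 + W) = 2*X/(5 + W))
N(D) = D*(-20 + D) (N(D) = (D - 20)*D = (-20 + D)*D = D*(-20 + D))
K(U) = 3 + 2*U/(5 + U) (K(U) = 2*U/(5 + U) + 3 = 3 + 2*U/(5 + U))
-15*N(0) + K(1) = -0*(-20 + 0) + 5*(3 + 1)/(5 + 1) = -0*(-20) + 5*4/6 = -15*0 + 5*(⅙)*4 = 0 + 10/3 = 10/3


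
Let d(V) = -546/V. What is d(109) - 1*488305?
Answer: -53225791/109 ≈ -4.8831e+5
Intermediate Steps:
d(109) - 1*488305 = -546/109 - 1*488305 = -546*1/109 - 488305 = -546/109 - 488305 = -53225791/109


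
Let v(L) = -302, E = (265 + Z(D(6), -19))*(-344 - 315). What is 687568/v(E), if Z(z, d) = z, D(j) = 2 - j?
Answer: -343784/151 ≈ -2276.7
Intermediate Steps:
E = -171999 (E = (265 + (2 - 1*6))*(-344 - 315) = (265 + (2 - 6))*(-659) = (265 - 4)*(-659) = 261*(-659) = -171999)
687568/v(E) = 687568/(-302) = 687568*(-1/302) = -343784/151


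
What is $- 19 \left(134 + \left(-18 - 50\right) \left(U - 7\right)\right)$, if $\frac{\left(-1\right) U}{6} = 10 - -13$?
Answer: $-189886$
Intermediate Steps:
$U = -138$ ($U = - 6 \left(10 - -13\right) = - 6 \left(10 + 13\right) = \left(-6\right) 23 = -138$)
$- 19 \left(134 + \left(-18 - 50\right) \left(U - 7\right)\right) = - 19 \left(134 + \left(-18 - 50\right) \left(-138 - 7\right)\right) = - 19 \left(134 - -9860\right) = - 19 \left(134 + 9860\right) = \left(-19\right) 9994 = -189886$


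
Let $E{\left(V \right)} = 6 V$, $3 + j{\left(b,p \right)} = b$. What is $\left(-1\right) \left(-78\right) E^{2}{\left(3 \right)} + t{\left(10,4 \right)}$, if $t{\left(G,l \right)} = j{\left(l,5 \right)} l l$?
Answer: $25288$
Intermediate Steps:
$j{\left(b,p \right)} = -3 + b$
$t{\left(G,l \right)} = l^{2} \left(-3 + l\right)$ ($t{\left(G,l \right)} = \left(-3 + l\right) l l = l \left(-3 + l\right) l = l^{2} \left(-3 + l\right)$)
$\left(-1\right) \left(-78\right) E^{2}{\left(3 \right)} + t{\left(10,4 \right)} = \left(-1\right) \left(-78\right) \left(6 \cdot 3\right)^{2} + 4^{2} \left(-3 + 4\right) = 78 \cdot 18^{2} + 16 \cdot 1 = 78 \cdot 324 + 16 = 25272 + 16 = 25288$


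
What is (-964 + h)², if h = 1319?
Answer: 126025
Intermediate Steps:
(-964 + h)² = (-964 + 1319)² = 355² = 126025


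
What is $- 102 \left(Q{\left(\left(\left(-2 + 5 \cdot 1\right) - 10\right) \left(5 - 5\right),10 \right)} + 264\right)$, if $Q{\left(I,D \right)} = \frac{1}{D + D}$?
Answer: $- \frac{269331}{10} \approx -26933.0$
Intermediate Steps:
$Q{\left(I,D \right)} = \frac{1}{2 D}$
$- 102 \left(Q{\left(\left(\left(-2 + 5 \cdot 1\right) - 10\right) \left(5 - 5\right),10 \right)} + 264\right) = - 102 \left(\frac{1}{2 \cdot 10} + 264\right) = - 102 \left(\frac{1}{2} \cdot \frac{1}{10} + 264\right) = - 102 \left(\frac{1}{20} + 264\right) = \left(-102\right) \frac{5281}{20} = - \frac{269331}{10}$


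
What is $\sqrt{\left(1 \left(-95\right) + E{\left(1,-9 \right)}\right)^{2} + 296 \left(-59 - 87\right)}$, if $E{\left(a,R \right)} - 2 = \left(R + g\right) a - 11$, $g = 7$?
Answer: $2 i \sqrt{7995} \approx 178.83 i$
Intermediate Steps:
$E{\left(a,R \right)} = -9 + a \left(7 + R\right)$ ($E{\left(a,R \right)} = 2 + \left(\left(R + 7\right) a - 11\right) = 2 + \left(\left(7 + R\right) a - 11\right) = 2 + \left(a \left(7 + R\right) - 11\right) = 2 + \left(-11 + a \left(7 + R\right)\right) = -9 + a \left(7 + R\right)$)
$\sqrt{\left(1 \left(-95\right) + E{\left(1,-9 \right)}\right)^{2} + 296 \left(-59 - 87\right)} = \sqrt{\left(1 \left(-95\right) - 11\right)^{2} + 296 \left(-59 - 87\right)} = \sqrt{\left(-95 - 11\right)^{2} + 296 \left(-146\right)} = \sqrt{\left(-95 - 11\right)^{2} - 43216} = \sqrt{\left(-106\right)^{2} - 43216} = \sqrt{11236 - 43216} = \sqrt{-31980} = 2 i \sqrt{7995}$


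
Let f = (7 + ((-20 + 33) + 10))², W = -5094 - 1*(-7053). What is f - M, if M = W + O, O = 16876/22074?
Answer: -11696621/11037 ≈ -1059.8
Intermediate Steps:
W = 1959 (W = -5094 + 7053 = 1959)
O = 8438/11037 (O = 16876*(1/22074) = 8438/11037 ≈ 0.76452)
f = 900 (f = (7 + (13 + 10))² = (7 + 23)² = 30² = 900)
M = 21629921/11037 (M = 1959 + 8438/11037 = 21629921/11037 ≈ 1959.8)
f - M = 900 - 1*21629921/11037 = 900 - 21629921/11037 = -11696621/11037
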